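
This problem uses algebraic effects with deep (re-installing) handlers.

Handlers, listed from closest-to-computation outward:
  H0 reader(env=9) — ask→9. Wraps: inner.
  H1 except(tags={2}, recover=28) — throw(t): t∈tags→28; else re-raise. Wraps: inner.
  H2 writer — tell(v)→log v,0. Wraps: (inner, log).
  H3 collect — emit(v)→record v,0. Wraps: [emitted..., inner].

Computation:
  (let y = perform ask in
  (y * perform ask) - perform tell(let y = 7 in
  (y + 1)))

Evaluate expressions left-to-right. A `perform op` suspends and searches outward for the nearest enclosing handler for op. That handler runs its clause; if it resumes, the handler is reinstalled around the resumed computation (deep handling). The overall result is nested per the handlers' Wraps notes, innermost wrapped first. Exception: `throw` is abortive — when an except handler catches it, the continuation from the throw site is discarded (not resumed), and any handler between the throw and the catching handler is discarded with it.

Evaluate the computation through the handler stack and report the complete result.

Answer: [(81, (8))]

Evaluation trace:
ask @ H0 ⇒ 9
ask @ H0 ⇒ 9
tell(8) @ H2 ⇒ log+=8
H0 returns 81
H1 returns 81
H2 returns (81, (8))
H3 returns [(81, (8))]
= [(81, (8))]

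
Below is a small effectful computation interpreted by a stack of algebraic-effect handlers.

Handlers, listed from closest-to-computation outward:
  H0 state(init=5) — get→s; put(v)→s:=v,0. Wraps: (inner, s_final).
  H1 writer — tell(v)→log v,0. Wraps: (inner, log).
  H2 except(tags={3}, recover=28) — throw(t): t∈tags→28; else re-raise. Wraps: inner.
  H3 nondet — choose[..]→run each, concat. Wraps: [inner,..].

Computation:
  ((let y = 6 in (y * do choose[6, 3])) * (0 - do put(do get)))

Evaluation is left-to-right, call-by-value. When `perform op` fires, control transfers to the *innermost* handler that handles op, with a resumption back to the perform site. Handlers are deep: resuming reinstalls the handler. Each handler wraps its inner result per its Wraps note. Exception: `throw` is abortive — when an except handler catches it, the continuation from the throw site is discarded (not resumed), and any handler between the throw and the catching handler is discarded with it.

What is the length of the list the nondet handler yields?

Answer: 2

Step-by-step:
choose[6, 3] @ H3
  branch[0] choose=6:
    get @ H0 ⇒ 5
    put(5) @ H0 ⇒ s:=5
    H0 returns (0, 5)
    H1 returns ((0, 5), ())
    H2 returns ((0, 5), ())
    H3 returns [((0, 5), ())]
  branch[1] choose=3:
    get @ H0 ⇒ 5
    put(5) @ H0 ⇒ s:=5
    H0 returns (0, 5)
    H1 returns ((0, 5), ())
    H2 returns ((0, 5), ())
    H3 returns [((0, 5), ())]
= [((0, 5), ()), ((0, 5), ())]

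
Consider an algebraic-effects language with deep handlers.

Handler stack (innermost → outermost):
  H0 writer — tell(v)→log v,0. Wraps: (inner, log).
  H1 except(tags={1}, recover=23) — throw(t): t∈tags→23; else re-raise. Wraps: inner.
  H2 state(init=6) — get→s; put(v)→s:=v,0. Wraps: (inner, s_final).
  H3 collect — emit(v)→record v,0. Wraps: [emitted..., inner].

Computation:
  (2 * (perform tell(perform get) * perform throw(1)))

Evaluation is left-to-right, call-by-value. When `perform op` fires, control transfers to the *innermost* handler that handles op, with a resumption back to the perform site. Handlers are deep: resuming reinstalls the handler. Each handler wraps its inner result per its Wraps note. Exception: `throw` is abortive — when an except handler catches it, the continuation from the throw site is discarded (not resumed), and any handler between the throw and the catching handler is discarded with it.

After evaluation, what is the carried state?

Answer: 6

Working:
get @ H2 ⇒ 6
tell(6) @ H0 ⇒ log+=6
throw(1) @ H1 caught ⇒ 23
H2 returns (23, 6)
H3 returns [(23, 6)]
= [(23, 6)]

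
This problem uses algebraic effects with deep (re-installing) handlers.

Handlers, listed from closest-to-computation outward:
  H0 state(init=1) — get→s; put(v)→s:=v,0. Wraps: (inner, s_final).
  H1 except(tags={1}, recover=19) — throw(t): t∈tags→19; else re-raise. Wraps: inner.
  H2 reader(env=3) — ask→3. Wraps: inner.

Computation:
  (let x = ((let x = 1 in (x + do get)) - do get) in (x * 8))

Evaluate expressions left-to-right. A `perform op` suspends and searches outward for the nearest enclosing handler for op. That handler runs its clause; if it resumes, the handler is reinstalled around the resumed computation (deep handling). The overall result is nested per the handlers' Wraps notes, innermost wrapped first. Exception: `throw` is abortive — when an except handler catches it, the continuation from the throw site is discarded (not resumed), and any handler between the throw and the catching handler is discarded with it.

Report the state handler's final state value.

Answer: 1

Step-by-step:
get @ H0 ⇒ 1
get @ H0 ⇒ 1
H0 returns (8, 1)
H1 returns (8, 1)
H2 returns (8, 1)
= (8, 1)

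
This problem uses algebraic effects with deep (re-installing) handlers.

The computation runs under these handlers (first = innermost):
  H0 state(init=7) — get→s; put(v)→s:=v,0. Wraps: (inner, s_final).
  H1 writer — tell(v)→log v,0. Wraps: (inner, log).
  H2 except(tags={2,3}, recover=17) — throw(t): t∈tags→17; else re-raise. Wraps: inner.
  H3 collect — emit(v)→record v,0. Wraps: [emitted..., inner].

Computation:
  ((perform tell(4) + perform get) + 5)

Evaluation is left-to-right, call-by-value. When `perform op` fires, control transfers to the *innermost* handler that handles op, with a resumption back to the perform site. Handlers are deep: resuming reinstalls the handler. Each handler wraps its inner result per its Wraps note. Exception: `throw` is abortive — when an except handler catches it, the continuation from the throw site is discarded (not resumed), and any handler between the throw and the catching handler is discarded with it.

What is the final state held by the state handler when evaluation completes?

Step-by-step:
tell(4) @ H1 ⇒ log+=4
get @ H0 ⇒ 7
H0 returns (12, 7)
H1 returns ((12, 7), (4))
H2 returns ((12, 7), (4))
H3 returns [((12, 7), (4))]
= [((12, 7), (4))]

Answer: 7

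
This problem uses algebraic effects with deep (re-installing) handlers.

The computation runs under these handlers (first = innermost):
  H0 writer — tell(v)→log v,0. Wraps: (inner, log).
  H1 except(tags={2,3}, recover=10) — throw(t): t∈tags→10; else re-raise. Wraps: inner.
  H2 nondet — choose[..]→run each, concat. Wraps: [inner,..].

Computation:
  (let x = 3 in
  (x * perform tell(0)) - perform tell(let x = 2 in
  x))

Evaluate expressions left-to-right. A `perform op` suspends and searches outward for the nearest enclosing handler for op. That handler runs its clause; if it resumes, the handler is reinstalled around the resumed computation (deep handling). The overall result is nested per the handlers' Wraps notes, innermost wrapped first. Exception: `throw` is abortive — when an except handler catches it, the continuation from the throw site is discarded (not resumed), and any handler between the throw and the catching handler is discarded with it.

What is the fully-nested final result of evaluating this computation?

Answer: [(0, (0, 2))]

Evaluation trace:
tell(0) @ H0 ⇒ log+=0
tell(2) @ H0 ⇒ log+=2
H0 returns (0, (0, 2))
H1 returns (0, (0, 2))
H2 returns [(0, (0, 2))]
= [(0, (0, 2))]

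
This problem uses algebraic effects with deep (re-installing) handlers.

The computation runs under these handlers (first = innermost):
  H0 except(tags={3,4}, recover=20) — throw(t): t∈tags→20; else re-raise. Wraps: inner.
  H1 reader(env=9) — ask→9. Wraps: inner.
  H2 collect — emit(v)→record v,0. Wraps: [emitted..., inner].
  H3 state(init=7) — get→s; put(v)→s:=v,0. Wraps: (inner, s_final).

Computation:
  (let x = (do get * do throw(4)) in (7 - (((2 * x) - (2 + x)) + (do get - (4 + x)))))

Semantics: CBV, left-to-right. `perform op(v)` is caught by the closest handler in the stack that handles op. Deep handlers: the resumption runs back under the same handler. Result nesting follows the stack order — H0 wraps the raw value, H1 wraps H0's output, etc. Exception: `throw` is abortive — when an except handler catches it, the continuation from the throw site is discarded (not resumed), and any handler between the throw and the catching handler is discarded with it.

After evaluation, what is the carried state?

Step-by-step:
get @ H3 ⇒ 7
throw(4) @ H0 caught ⇒ 20
H1 returns 20
H2 returns [20]
H3 returns ([20], 7)
= ([20], 7)

Answer: 7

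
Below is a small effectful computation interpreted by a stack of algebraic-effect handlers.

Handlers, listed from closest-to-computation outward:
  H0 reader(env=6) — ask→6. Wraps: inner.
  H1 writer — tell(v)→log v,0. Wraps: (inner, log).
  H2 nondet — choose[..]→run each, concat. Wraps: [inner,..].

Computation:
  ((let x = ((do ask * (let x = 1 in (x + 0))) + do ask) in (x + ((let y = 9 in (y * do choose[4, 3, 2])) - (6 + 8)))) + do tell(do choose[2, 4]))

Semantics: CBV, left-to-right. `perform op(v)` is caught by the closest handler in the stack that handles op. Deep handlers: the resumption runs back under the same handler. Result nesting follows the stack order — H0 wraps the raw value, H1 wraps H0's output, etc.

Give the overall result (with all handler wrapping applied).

Answer: [(34, (2)), (34, (4)), (25, (2)), (25, (4)), (16, (2)), (16, (4))]

Working:
ask @ H0 ⇒ 6
ask @ H0 ⇒ 6
choose[4, 3, 2] @ H2
  branch[0] choose=4:
    choose[2, 4] @ H2
      branch[0] choose=2:
        tell(2) @ H1 ⇒ log+=2
        H0 returns 34
        H1 returns (34, (2))
        H2 returns [(34, (2))]
      branch[1] choose=4:
        tell(4) @ H1 ⇒ log+=4
        H0 returns 34
        H1 returns (34, (4))
        H2 returns [(34, (4))]
  branch[1] choose=3:
    choose[2, 4] @ H2
      branch[0] choose=2:
        tell(2) @ H1 ⇒ log+=2
        H0 returns 25
        H1 returns (25, (2))
        H2 returns [(25, (2))]
      branch[1] choose=4:
        tell(4) @ H1 ⇒ log+=4
        H0 returns 25
        H1 returns (25, (4))
        H2 returns [(25, (4))]
  branch[2] choose=2:
    choose[2, 4] @ H2
      branch[0] choose=2:
        tell(2) @ H1 ⇒ log+=2
        H0 returns 16
        H1 returns (16, (2))
        H2 returns [(16, (2))]
      branch[1] choose=4:
        tell(4) @ H1 ⇒ log+=4
        H0 returns 16
        H1 returns (16, (4))
        H2 returns [(16, (4))]
= [(34, (2)), (34, (4)), (25, (2)), (25, (4)), (16, (2)), (16, (4))]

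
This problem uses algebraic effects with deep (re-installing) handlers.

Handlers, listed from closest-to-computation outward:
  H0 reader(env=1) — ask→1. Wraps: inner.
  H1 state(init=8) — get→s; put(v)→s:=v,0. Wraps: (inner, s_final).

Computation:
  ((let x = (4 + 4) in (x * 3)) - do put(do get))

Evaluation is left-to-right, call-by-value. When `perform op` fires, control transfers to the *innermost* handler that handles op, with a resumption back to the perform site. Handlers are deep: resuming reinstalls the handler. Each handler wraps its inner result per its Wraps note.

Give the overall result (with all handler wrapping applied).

Working:
get @ H1 ⇒ 8
put(8) @ H1 ⇒ s:=8
H0 returns 24
H1 returns (24, 8)
= (24, 8)

Answer: (24, 8)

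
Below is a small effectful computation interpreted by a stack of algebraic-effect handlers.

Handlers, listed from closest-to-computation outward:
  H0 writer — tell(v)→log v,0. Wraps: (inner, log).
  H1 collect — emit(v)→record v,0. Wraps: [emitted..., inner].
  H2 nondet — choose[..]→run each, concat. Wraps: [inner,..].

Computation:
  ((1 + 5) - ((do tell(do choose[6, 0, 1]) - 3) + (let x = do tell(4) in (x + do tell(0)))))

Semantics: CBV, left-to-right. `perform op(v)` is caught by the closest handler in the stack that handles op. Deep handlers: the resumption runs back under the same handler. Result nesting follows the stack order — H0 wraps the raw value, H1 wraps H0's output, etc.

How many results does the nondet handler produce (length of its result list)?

Answer: 3

Evaluation trace:
choose[6, 0, 1] @ H2
  branch[0] choose=6:
    tell(6) @ H0 ⇒ log+=6
    tell(4) @ H0 ⇒ log+=4
    tell(0) @ H0 ⇒ log+=0
    H0 returns (9, (6, 4, 0))
    H1 returns [(9, (6, 4, 0))]
    H2 returns [[(9, (6, 4, 0))]]
  branch[1] choose=0:
    tell(0) @ H0 ⇒ log+=0
    tell(4) @ H0 ⇒ log+=4
    tell(0) @ H0 ⇒ log+=0
    H0 returns (9, (0, 4, 0))
    H1 returns [(9, (0, 4, 0))]
    H2 returns [[(9, (0, 4, 0))]]
  branch[2] choose=1:
    tell(1) @ H0 ⇒ log+=1
    tell(4) @ H0 ⇒ log+=4
    tell(0) @ H0 ⇒ log+=0
    H0 returns (9, (1, 4, 0))
    H1 returns [(9, (1, 4, 0))]
    H2 returns [[(9, (1, 4, 0))]]
= [[(9, (6, 4, 0))], [(9, (0, 4, 0))], [(9, (1, 4, 0))]]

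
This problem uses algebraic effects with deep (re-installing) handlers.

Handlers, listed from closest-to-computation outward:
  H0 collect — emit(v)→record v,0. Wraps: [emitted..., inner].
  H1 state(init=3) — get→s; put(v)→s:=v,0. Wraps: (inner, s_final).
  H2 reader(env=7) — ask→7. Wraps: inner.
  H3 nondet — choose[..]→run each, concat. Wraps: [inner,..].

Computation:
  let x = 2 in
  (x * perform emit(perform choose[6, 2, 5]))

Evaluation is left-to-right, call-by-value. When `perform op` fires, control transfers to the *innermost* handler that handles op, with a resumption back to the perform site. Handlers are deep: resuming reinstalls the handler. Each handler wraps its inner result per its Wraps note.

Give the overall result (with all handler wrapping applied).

Answer: [([6, 0], 3), ([2, 0], 3), ([5, 0], 3)]

Working:
choose[6, 2, 5] @ H3
  branch[0] choose=6:
    emit(6) @ H0 ⇒ out+=6
    H0 returns [6, 0]
    H1 returns ([6, 0], 3)
    H2 returns ([6, 0], 3)
    H3 returns [([6, 0], 3)]
  branch[1] choose=2:
    emit(2) @ H0 ⇒ out+=2
    H0 returns [2, 0]
    H1 returns ([2, 0], 3)
    H2 returns ([2, 0], 3)
    H3 returns [([2, 0], 3)]
  branch[2] choose=5:
    emit(5) @ H0 ⇒ out+=5
    H0 returns [5, 0]
    H1 returns ([5, 0], 3)
    H2 returns ([5, 0], 3)
    H3 returns [([5, 0], 3)]
= [([6, 0], 3), ([2, 0], 3), ([5, 0], 3)]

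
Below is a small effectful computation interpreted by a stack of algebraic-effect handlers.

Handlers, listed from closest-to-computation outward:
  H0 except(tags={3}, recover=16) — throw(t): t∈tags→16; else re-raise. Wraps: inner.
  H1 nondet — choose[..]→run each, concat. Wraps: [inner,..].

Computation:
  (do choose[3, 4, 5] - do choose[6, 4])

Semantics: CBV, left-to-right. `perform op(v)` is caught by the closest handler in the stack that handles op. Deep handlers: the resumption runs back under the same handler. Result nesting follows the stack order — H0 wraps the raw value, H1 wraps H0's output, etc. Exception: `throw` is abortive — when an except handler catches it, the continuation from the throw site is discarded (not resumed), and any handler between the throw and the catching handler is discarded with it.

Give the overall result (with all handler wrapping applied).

Step-by-step:
choose[3, 4, 5] @ H1
  branch[0] choose=3:
    choose[6, 4] @ H1
      branch[0] choose=6:
        H0 returns -3
        H1 returns [-3]
      branch[1] choose=4:
        H0 returns -1
        H1 returns [-1]
  branch[1] choose=4:
    choose[6, 4] @ H1
      branch[0] choose=6:
        H0 returns -2
        H1 returns [-2]
      branch[1] choose=4:
        H0 returns 0
        H1 returns [0]
  branch[2] choose=5:
    choose[6, 4] @ H1
      branch[0] choose=6:
        H0 returns -1
        H1 returns [-1]
      branch[1] choose=4:
        H0 returns 1
        H1 returns [1]
= [-3, -1, -2, 0, -1, 1]

Answer: [-3, -1, -2, 0, -1, 1]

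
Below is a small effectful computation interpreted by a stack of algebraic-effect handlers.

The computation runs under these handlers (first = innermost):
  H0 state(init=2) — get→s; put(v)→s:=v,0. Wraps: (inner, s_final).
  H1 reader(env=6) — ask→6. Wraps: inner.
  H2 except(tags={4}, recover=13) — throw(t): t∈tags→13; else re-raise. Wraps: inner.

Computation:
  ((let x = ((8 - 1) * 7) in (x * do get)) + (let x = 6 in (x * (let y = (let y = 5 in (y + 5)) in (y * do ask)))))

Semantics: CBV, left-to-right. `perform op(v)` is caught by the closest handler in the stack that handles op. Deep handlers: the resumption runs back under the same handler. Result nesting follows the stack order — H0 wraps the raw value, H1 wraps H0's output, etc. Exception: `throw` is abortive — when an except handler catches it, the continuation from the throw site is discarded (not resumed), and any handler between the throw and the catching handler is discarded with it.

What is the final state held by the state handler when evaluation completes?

Answer: 2

Working:
get @ H0 ⇒ 2
ask @ H1 ⇒ 6
H0 returns (458, 2)
H1 returns (458, 2)
H2 returns (458, 2)
= (458, 2)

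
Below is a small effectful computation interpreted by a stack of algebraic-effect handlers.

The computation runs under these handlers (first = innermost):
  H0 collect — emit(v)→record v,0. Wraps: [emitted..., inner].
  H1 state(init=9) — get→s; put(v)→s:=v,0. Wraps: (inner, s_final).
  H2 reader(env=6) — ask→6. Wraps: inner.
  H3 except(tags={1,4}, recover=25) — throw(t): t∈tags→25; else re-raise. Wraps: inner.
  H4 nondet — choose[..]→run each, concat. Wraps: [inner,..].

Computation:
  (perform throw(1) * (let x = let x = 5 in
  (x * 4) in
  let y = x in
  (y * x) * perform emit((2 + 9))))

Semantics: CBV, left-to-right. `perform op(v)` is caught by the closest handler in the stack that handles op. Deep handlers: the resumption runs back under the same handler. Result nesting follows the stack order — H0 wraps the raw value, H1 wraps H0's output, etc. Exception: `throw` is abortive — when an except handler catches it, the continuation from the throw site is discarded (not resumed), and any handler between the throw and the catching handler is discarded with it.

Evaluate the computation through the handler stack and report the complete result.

Answer: [25]

Evaluation trace:
throw(1) @ H3 caught ⇒ 25
H4 returns [25]
= [25]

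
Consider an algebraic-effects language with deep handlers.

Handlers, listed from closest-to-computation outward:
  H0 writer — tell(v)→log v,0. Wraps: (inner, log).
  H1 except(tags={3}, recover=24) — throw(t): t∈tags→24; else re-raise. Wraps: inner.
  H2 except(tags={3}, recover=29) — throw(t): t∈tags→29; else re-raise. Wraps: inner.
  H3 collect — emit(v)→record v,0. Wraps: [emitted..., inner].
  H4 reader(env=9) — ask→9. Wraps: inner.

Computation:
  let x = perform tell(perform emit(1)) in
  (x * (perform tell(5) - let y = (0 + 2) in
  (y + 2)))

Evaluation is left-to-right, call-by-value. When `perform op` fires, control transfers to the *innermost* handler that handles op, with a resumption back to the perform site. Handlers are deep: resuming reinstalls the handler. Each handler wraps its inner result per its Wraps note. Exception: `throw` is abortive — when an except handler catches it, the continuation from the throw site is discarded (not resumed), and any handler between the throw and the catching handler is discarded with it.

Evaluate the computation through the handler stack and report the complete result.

Answer: [1, (0, (0, 5))]

Evaluation trace:
emit(1) @ H3 ⇒ out+=1
tell(0) @ H0 ⇒ log+=0
tell(5) @ H0 ⇒ log+=5
H0 returns (0, (0, 5))
H1 returns (0, (0, 5))
H2 returns (0, (0, 5))
H3 returns [1, (0, (0, 5))]
H4 returns [1, (0, (0, 5))]
= [1, (0, (0, 5))]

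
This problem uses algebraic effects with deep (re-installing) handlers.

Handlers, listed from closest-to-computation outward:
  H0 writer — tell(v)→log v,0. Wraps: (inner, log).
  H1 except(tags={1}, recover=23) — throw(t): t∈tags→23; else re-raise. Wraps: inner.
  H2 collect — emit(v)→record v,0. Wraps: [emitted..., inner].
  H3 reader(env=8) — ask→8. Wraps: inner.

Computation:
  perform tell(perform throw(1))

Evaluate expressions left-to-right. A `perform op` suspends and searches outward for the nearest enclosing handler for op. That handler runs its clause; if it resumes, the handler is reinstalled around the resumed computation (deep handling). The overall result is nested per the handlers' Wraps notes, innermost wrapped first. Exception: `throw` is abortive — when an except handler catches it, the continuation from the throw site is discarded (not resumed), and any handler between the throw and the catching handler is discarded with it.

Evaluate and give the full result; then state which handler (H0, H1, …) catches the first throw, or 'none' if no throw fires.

Working:
throw(1) @ H1 caught ⇒ 23
H2 returns [23]
H3 returns [23]
= [23]

Answer: [23] ; first throw caught by: H1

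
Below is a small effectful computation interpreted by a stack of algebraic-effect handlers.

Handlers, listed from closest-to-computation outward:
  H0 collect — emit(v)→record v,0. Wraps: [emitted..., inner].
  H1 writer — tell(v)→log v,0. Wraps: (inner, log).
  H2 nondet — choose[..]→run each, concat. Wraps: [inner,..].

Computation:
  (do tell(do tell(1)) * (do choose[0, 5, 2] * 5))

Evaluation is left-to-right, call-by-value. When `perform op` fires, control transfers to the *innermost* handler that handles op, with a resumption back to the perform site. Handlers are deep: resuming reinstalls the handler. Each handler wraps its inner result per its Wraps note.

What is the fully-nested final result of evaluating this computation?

Evaluation trace:
tell(1) @ H1 ⇒ log+=1
tell(0) @ H1 ⇒ log+=0
choose[0, 5, 2] @ H2
  branch[0] choose=0:
    H0 returns [0]
    H1 returns ([0], (1, 0))
    H2 returns [([0], (1, 0))]
  branch[1] choose=5:
    H0 returns [0]
    H1 returns ([0], (1, 0))
    H2 returns [([0], (1, 0))]
  branch[2] choose=2:
    H0 returns [0]
    H1 returns ([0], (1, 0))
    H2 returns [([0], (1, 0))]
= [([0], (1, 0)), ([0], (1, 0)), ([0], (1, 0))]

Answer: [([0], (1, 0)), ([0], (1, 0)), ([0], (1, 0))]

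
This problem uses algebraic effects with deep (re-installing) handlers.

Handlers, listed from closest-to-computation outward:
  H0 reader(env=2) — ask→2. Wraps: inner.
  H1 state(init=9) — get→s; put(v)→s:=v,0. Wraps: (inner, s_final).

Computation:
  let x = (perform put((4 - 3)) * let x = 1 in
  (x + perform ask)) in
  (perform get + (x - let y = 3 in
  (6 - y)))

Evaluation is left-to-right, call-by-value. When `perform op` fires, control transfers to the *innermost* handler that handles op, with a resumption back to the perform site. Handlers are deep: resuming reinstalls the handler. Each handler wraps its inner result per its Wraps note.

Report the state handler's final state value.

Evaluation trace:
put(1) @ H1 ⇒ s:=1
ask @ H0 ⇒ 2
get @ H1 ⇒ 1
H0 returns -2
H1 returns (-2, 1)
= (-2, 1)

Answer: 1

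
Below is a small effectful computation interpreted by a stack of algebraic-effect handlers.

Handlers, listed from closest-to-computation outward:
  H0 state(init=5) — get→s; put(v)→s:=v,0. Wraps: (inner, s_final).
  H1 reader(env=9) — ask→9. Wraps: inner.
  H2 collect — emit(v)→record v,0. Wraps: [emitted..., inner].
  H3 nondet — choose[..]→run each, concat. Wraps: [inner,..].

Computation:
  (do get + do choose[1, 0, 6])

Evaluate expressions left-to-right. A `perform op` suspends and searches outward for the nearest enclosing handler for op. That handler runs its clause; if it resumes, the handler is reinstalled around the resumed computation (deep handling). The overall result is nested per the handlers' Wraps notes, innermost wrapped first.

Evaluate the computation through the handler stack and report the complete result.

Answer: [[(6, 5)], [(5, 5)], [(11, 5)]]

Evaluation trace:
get @ H0 ⇒ 5
choose[1, 0, 6] @ H3
  branch[0] choose=1:
    H0 returns (6, 5)
    H1 returns (6, 5)
    H2 returns [(6, 5)]
    H3 returns [[(6, 5)]]
  branch[1] choose=0:
    H0 returns (5, 5)
    H1 returns (5, 5)
    H2 returns [(5, 5)]
    H3 returns [[(5, 5)]]
  branch[2] choose=6:
    H0 returns (11, 5)
    H1 returns (11, 5)
    H2 returns [(11, 5)]
    H3 returns [[(11, 5)]]
= [[(6, 5)], [(5, 5)], [(11, 5)]]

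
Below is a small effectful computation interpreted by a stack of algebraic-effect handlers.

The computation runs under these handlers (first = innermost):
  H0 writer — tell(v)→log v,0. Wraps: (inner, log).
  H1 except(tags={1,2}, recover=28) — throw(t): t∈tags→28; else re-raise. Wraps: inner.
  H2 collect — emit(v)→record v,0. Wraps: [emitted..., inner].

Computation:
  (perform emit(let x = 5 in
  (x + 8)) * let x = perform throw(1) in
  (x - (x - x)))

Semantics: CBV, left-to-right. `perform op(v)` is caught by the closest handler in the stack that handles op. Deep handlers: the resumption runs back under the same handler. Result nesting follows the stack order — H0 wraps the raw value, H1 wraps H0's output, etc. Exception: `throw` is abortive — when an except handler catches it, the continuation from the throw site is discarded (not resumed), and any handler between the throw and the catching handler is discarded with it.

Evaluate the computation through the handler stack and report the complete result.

Evaluation trace:
emit(13) @ H2 ⇒ out+=13
throw(1) @ H1 caught ⇒ 28
H2 returns [13, 28]
= [13, 28]

Answer: [13, 28]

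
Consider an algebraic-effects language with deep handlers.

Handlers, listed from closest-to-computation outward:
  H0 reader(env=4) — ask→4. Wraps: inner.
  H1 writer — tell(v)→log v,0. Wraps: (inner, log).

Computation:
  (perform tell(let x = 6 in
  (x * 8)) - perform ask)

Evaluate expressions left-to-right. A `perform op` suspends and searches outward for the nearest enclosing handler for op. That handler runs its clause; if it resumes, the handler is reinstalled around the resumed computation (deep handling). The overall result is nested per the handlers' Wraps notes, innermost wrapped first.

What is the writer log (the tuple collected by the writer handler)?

Evaluation trace:
tell(48) @ H1 ⇒ log+=48
ask @ H0 ⇒ 4
H0 returns -4
H1 returns (-4, (48))
= (-4, (48))

Answer: (48)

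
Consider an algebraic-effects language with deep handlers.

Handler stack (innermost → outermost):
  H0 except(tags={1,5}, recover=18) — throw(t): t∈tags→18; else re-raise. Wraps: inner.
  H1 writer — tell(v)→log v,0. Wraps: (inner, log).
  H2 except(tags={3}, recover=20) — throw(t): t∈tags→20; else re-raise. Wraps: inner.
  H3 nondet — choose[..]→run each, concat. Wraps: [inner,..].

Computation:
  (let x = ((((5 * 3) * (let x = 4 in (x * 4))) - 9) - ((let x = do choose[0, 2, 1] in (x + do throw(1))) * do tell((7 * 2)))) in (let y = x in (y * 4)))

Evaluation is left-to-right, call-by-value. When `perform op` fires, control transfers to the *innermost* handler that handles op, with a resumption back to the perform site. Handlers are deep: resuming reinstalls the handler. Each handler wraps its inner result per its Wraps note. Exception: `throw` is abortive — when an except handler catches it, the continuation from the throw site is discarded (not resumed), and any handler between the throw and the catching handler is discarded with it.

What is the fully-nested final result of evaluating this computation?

Working:
choose[0, 2, 1] @ H3
  branch[0] choose=0:
    throw(1) @ H0 caught ⇒ 18
    H1 returns (18, ())
    H2 returns (18, ())
    H3 returns [(18, ())]
  branch[1] choose=2:
    throw(1) @ H0 caught ⇒ 18
    H1 returns (18, ())
    H2 returns (18, ())
    H3 returns [(18, ())]
  branch[2] choose=1:
    throw(1) @ H0 caught ⇒ 18
    H1 returns (18, ())
    H2 returns (18, ())
    H3 returns [(18, ())]
= [(18, ()), (18, ()), (18, ())]

Answer: [(18, ()), (18, ()), (18, ())]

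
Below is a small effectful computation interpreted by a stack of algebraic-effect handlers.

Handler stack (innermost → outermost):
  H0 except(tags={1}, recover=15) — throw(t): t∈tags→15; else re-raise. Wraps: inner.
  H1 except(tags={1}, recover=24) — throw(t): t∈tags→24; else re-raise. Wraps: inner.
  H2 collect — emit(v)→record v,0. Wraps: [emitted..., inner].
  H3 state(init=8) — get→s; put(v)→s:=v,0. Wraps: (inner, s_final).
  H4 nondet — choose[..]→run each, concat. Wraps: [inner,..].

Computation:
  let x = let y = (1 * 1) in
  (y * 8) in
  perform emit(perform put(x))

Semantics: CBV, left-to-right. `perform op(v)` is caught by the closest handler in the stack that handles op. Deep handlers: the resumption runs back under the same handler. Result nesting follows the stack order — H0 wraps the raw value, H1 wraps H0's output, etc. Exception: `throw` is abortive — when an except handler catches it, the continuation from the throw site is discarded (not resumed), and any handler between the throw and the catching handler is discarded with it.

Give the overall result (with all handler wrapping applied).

Answer: [([0, 0], 8)]

Working:
put(8) @ H3 ⇒ s:=8
emit(0) @ H2 ⇒ out+=0
H0 returns 0
H1 returns 0
H2 returns [0, 0]
H3 returns ([0, 0], 8)
H4 returns [([0, 0], 8)]
= [([0, 0], 8)]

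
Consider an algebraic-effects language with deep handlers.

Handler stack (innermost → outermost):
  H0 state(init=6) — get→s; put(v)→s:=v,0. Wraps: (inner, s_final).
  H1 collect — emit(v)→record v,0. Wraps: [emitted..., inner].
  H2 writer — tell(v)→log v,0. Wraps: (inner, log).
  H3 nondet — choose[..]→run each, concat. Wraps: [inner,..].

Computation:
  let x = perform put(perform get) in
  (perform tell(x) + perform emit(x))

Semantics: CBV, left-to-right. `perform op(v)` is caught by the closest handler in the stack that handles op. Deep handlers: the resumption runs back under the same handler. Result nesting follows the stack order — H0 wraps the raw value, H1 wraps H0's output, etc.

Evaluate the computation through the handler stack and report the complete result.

Working:
get @ H0 ⇒ 6
put(6) @ H0 ⇒ s:=6
tell(0) @ H2 ⇒ log+=0
emit(0) @ H1 ⇒ out+=0
H0 returns (0, 6)
H1 returns [0, (0, 6)]
H2 returns ([0, (0, 6)], (0))
H3 returns [([0, (0, 6)], (0))]
= [([0, (0, 6)], (0))]

Answer: [([0, (0, 6)], (0))]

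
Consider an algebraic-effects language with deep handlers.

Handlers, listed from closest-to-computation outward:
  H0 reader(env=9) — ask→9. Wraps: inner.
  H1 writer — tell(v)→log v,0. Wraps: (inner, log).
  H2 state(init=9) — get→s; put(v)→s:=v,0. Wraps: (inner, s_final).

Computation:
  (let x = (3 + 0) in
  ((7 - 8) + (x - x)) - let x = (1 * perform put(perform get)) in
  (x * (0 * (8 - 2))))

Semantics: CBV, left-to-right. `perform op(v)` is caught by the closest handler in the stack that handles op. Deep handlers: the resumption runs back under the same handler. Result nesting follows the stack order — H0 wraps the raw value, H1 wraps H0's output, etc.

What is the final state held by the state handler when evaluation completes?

Step-by-step:
get @ H2 ⇒ 9
put(9) @ H2 ⇒ s:=9
H0 returns -1
H1 returns (-1, ())
H2 returns ((-1, ()), 9)
= ((-1, ()), 9)

Answer: 9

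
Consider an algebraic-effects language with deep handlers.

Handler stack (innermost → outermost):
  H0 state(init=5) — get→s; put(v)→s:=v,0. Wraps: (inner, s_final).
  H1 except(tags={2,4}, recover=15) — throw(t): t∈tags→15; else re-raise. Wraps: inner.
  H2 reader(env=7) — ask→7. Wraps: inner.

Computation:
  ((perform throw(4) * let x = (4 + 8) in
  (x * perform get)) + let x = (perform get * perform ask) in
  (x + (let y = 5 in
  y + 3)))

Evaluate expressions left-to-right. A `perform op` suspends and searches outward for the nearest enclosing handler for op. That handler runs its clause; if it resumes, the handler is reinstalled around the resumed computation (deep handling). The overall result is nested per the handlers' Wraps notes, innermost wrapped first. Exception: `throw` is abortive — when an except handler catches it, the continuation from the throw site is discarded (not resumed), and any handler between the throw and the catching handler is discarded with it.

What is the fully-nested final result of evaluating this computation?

Answer: 15

Working:
throw(4) @ H1 caught ⇒ 15
H2 returns 15
= 15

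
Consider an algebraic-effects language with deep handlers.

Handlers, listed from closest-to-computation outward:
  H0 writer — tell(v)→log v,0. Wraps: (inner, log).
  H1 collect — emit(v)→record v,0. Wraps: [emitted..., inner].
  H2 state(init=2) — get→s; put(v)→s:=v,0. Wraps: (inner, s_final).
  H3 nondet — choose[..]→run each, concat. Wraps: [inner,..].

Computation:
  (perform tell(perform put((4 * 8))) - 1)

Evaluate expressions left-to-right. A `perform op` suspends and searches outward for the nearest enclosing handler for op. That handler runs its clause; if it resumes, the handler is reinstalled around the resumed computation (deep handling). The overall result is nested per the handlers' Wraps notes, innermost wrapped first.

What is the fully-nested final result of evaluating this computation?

Working:
put(32) @ H2 ⇒ s:=32
tell(0) @ H0 ⇒ log+=0
H0 returns (-1, (0))
H1 returns [(-1, (0))]
H2 returns ([(-1, (0))], 32)
H3 returns [([(-1, (0))], 32)]
= [([(-1, (0))], 32)]

Answer: [([(-1, (0))], 32)]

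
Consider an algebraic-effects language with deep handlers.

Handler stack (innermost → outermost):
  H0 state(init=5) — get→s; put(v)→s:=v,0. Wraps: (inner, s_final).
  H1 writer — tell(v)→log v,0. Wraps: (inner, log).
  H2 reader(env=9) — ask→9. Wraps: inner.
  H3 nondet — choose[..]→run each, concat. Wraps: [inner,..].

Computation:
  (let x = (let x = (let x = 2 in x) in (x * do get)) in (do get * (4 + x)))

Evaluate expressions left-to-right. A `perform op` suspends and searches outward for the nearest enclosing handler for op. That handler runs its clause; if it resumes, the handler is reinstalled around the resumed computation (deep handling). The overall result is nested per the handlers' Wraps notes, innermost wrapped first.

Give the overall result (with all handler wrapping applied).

Answer: [((70, 5), ())]

Working:
get @ H0 ⇒ 5
get @ H0 ⇒ 5
H0 returns (70, 5)
H1 returns ((70, 5), ())
H2 returns ((70, 5), ())
H3 returns [((70, 5), ())]
= [((70, 5), ())]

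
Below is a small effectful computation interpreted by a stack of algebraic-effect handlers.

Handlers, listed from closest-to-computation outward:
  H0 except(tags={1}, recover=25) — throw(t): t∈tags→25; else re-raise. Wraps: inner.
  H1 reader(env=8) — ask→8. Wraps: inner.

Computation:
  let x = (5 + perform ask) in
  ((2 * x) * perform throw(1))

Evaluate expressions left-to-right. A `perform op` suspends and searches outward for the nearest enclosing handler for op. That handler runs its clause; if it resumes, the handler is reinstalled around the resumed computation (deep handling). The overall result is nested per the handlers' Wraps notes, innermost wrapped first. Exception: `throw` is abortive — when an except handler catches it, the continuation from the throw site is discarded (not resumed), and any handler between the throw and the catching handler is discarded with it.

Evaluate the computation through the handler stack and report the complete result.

Answer: 25

Evaluation trace:
ask @ H1 ⇒ 8
throw(1) @ H0 caught ⇒ 25
H1 returns 25
= 25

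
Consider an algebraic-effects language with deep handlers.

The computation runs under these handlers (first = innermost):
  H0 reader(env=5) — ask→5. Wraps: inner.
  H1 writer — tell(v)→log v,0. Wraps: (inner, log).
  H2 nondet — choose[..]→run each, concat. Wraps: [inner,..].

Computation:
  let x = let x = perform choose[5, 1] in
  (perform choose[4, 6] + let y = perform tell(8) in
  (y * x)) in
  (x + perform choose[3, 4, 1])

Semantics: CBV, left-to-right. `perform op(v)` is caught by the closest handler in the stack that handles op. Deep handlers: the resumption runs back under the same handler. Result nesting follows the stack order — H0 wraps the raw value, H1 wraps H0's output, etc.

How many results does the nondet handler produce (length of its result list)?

Working:
choose[5, 1] @ H2
  branch[0] choose=5:
    choose[4, 6] @ H2
      branch[0] choose=4:
        tell(8) @ H1 ⇒ log+=8
        choose[3, 4, 1] @ H2
          branch[0] choose=3:
            H0 returns 7
            H1 returns (7, (8))
            H2 returns [(7, (8))]
          branch[1] choose=4:
            H0 returns 8
            H1 returns (8, (8))
            H2 returns [(8, (8))]
          branch[2] choose=1:
            H0 returns 5
            H1 returns (5, (8))
            H2 returns [(5, (8))]
      branch[1] choose=6:
        tell(8) @ H1 ⇒ log+=8
        choose[3, 4, 1] @ H2
          branch[0] choose=3:
            H0 returns 9
            H1 returns (9, (8))
            H2 returns [(9, (8))]
          branch[1] choose=4:
            H0 returns 10
            H1 returns (10, (8))
            H2 returns [(10, (8))]
          branch[2] choose=1:
            H0 returns 7
            H1 returns (7, (8))
            H2 returns [(7, (8))]
  branch[1] choose=1:
    choose[4, 6] @ H2
      branch[0] choose=4:
        tell(8) @ H1 ⇒ log+=8
        choose[3, 4, 1] @ H2
          branch[0] choose=3:
            H0 returns 7
            H1 returns (7, (8))
            H2 returns [(7, (8))]
          branch[1] choose=4:
            H0 returns 8
            H1 returns (8, (8))
            H2 returns [(8, (8))]
          branch[2] choose=1:
            H0 returns 5
            H1 returns (5, (8))
            H2 returns [(5, (8))]
      branch[1] choose=6:
        tell(8) @ H1 ⇒ log+=8
        choose[3, 4, 1] @ H2
          branch[0] choose=3:
            H0 returns 9
            H1 returns (9, (8))
            H2 returns [(9, (8))]
          branch[1] choose=4:
            H0 returns 10
            H1 returns (10, (8))
            H2 returns [(10, (8))]
          branch[2] choose=1:
            H0 returns 7
            H1 returns (7, (8))
            H2 returns [(7, (8))]
= [(7, (8)), (8, (8)), (5, (8)), (9, (8)), (10, (8)), (7, (8)), (7, (8)), (8, (8)), (5, (8)), (9, (8)), (10, (8)), (7, (8))]

Answer: 12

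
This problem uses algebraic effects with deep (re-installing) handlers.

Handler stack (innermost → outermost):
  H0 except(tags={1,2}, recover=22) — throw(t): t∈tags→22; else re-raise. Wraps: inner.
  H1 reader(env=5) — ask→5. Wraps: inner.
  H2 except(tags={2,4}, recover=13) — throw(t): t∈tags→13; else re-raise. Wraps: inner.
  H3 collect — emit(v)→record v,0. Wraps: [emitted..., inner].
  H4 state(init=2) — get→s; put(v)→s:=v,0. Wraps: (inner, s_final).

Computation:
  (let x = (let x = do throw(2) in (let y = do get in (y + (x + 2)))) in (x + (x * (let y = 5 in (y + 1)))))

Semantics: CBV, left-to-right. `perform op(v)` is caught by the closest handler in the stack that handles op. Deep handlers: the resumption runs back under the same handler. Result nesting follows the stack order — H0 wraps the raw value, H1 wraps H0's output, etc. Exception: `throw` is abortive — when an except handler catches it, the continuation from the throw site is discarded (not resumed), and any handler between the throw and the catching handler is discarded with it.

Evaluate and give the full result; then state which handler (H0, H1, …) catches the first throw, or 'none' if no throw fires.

Answer: ([22], 2) ; first throw caught by: H0

Step-by-step:
throw(2) @ H0 caught ⇒ 22
H1 returns 22
H2 returns 22
H3 returns [22]
H4 returns ([22], 2)
= ([22], 2)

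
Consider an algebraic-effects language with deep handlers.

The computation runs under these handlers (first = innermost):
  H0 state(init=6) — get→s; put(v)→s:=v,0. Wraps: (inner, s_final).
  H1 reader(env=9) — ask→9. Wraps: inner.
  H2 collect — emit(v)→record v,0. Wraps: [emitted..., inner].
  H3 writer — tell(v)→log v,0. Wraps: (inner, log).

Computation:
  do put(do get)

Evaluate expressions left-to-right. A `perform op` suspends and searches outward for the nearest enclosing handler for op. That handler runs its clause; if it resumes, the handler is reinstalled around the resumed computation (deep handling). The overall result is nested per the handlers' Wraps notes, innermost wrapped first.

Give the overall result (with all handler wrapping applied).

Answer: ([(0, 6)], ())

Step-by-step:
get @ H0 ⇒ 6
put(6) @ H0 ⇒ s:=6
H0 returns (0, 6)
H1 returns (0, 6)
H2 returns [(0, 6)]
H3 returns ([(0, 6)], ())
= ([(0, 6)], ())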